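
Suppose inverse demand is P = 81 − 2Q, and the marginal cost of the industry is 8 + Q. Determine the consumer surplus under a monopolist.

Monopoly sets MR = MC: 81 − 4Q = 8 + Q ⇒ Q = 14.6, P = 81 − 2·14.6 = 51.8.
CS = ½·(81 − 51.8)·14.6 = 213.16.

CS = 213.16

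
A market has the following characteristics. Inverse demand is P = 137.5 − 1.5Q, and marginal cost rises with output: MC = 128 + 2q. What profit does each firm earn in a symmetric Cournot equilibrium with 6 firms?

In a 6-firm Cournot equilibrium, symmetry and the first-order condition give q = (137.5 − 128)/(12.5) = 0.76. So Q = 4.56 and P = 130.66.
Each firm's profit = 130.66·0.76 − (128·0.76 + ½·2·0.76²) = 1.444.

π_i = 1.444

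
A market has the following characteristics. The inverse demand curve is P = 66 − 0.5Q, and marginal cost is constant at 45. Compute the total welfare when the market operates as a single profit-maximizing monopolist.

A monopolist chooses Q where MR = MC. MR = 66 − Q; setting this equal to 45 gives Q = 21 and P = 55.5.
CS = ½·(66 − 55.5)·21 = 110.25; PS = (55.5 − 45)·21 = 220.5; TS = 330.75.

TS = 330.75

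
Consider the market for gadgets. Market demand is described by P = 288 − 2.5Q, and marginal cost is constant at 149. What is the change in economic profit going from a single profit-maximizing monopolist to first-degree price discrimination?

Economic profit rises by 1932.1

A monopolist chooses Q where MR = MC. MR = 288 − 5Q; setting this equal to 149 gives Q = 27.8 and P = 218.5.
Profit = (218.5 − 149)·27.8 = 1932.1.
With perfect price discrimination, output is the efficient level Q = 55.6 (where demand meets MC), but every buyer pays their willingness to pay: CS = 0 and PS = total surplus.
PS equals the full surplus area, 3864.2. Profit = 3864.2 = 3864.2.
Change in economic profit: 3864.2 − 1932.1 = 1932.1.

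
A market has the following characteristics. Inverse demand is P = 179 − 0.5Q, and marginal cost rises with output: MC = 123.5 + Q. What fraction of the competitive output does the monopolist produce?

A monopolist chooses Q where MR = MC. MR = 179 − Q; setting this equal to 123.5 + Q gives Q = 27.75 and P = 165.125.
Under competition P = MC: 179 − 0.5Q = 123.5 + Q ⇒ Q = 37, P = 160.5.
Ratio Q_m/Q_c = 27.75/37 = 0.75.

Q_m/Q_c = 0.75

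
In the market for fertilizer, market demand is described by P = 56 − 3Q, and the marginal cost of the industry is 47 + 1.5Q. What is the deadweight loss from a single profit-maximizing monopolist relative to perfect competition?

DWL = 1.44

Competitive equilibrium sets price equal to marginal cost: 56 − 3Q = 47 + 1.5Q, so Q = 2 and P = 50.
The monopolist equates marginal revenue to marginal cost: 56 − 6Q = 47 + 1.5Q, so Q = 1.2. From demand, P = 52.4.
CS = ½·(56 − 50)·2 = 6; PS = (50·2 − 47·2 − ½·1.5·2²) = 3; TS = 9.
CS = ½·(56 − 52.4)·1.2 = 2.16; PS = (52.4·1.2 − 47·1.2 − ½·1.5·1.2²) = 5.4; TS = 7.56.
DWL = 9 − 7.56 = 1.44.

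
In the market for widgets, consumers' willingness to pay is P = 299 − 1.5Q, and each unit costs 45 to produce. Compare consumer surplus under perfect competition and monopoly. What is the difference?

CS falls by 16129

Competitive firms price at marginal cost: P = 45, giving Q = 508/3.
CS = ½·(299 − 45)·508/3 = 64516/3.
Monopoly sets MR = MC: 299 − 3Q = 45 ⇒ Q = 254/3, P = 299 − 1.5·254/3 = 172.
CS = ½·(299 − 172)·254/3 = 16129/3.
Change in consumer surplus: 16129/3 − 64516/3 = −16129.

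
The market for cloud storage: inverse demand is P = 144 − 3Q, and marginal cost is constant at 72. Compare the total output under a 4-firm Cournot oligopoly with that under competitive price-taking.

Cournot: Q = 19.2; Competition: Q = 24

Cournot with 4 identical firms: the symmetric best-response condition is 144 − 15q = 72. Each firm produces q = 4.8, total output Q = 19.2, price P = 86.4.
Under competition P = MC = 72, so Q = (144 − 72)/3 = 24.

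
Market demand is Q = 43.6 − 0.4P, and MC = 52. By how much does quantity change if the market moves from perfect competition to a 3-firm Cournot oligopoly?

Quantity falls by 5.7

Inverting demand: P = 109 − 2.5Q.
Perfect competition: P = MC = 52, so 109 − 2.5Q = 52 and Q = 22.8.
Cournot with 3 identical firms: the symmetric best-response condition is 109 − 10q = 52. Each firm produces q = 5.7, total output Q = 17.1, price P = 66.25.
Change in quantity: 17.1 − 22.8 = −5.7.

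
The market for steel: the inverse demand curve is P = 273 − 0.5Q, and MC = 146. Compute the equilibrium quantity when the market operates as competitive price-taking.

Under competition P = MC = 146, so Q = (273 − 146)/0.5 = 254.

Q = 254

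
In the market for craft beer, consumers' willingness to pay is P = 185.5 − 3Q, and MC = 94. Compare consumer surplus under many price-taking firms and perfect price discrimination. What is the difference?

CS falls by 1395.375

Competitive firms price at marginal cost: P = 94, giving Q = 30.5.
CS = ½·(185.5 − 94)·30.5 = 1395.375.
Under first-degree price discrimination the firm charges each unit its demand price and produces up to where P = MC, i.e. Q = 30.5. Consumer surplus is zero; producer surplus equals total surplus.
CS = 0.
Change in consumer surplus: 0 − 1395.375 = −1395.375.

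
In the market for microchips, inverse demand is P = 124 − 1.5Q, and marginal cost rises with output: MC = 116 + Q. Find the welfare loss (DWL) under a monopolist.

DWL = 1.8

Competitive equilibrium sets price equal to marginal cost: 124 − 1.5Q = 116 + Q, so Q = 3.2 and P = 119.2.
A monopolist chooses Q where MR = MC. MR = 124 − 3Q; setting this equal to 116 + Q gives Q = 2 and P = 121.
CS = ½·(124 − 119.2)·3.2 = 7.68; PS = (119.2·3.2 − 116·3.2 − ½·1·3.2²) = 5.12; TS = 12.8.
CS = ½·(124 − 121)·2 = 3; PS = (121·2 − 116·2 − ½·1·2²) = 8; TS = 11.
DWL = 12.8 − 11 = 1.8.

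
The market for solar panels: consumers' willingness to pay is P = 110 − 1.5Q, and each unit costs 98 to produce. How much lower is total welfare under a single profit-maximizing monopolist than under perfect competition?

Under competition P = MC = 98, so Q = (110 − 98)/1.5 = 8.
CS = ½·(110 − 98)·8 = 48; PS = (98 − 98)·8 = 0; TS = 48.
Monopoly sets MR = MC: 110 − 3Q = 98 ⇒ Q = 4, P = 110 − 1.5·4 = 104.
CS = ½·(110 − 104)·4 = 12; PS = (104 − 98)·4 = 24; TS = 36.
Change in total welfare: 36 − 48 = −12.

Total welfare falls by 12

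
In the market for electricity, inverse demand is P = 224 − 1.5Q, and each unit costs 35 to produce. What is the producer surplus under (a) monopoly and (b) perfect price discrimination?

Monopoly sets MR = MC: 224 − 3Q = 35 ⇒ Q = 63, P = 224 − 1.5·63 = 129.5.
PS = (129.5 − 35)·63 = 5953.5.
With perfect price discrimination, output is the efficient level Q = 126 (where demand meets MC), but every buyer pays their willingness to pay: CS = 0 and PS = total surplus.
PS = ½·(224 − 35)·126 = 11907.

Monopoly: PS = 5953.5; Perfect PD: PS = 11907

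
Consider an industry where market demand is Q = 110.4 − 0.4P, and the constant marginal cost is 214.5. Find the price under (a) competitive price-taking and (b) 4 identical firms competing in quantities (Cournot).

Inverting demand: P = 276 − 2.5Q.
Perfect competition: P = MC = 214.5, so 276 − 2.5Q = 214.5 and Q = 24.6.
In a 4-firm Cournot equilibrium, symmetry and the first-order condition give q = (276 − 214.5)/(12.5) = 4.92. So Q = 19.68 and P = 226.8.

Competition: P = 214.5; Cournot: P = 226.8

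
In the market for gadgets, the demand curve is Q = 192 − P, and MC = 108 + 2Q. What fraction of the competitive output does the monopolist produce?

Q_m/Q_c = 0.75

Inverting demand: P = 192 − Q.
A monopolist chooses Q where MR = MC. MR = 192 − 2Q; setting this equal to 108 + 2Q gives Q = 21 and P = 171.
Competitive equilibrium sets price equal to marginal cost: 192 − Q = 108 + 2Q, so Q = 28 and P = 164.
Ratio Q_m/Q_c = 21/28 = 0.75.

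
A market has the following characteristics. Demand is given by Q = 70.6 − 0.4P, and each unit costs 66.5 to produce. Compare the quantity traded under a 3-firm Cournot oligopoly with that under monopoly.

Cournot: Q = 33; Monopoly: Q = 22

Inverting demand: P = 176.5 − 2.5Q.
In a 3-firm Cournot equilibrium, symmetry and the first-order condition give q = (176.5 − 66.5)/(10) = 11. So Q = 33 and P = 94.
A monopolist chooses Q where MR = MC. MR = 176.5 − 5Q; setting this equal to 66.5 gives Q = 22 and P = 121.5.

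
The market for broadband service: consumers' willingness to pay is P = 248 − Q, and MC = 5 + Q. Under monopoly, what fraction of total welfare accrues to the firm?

PS/TS = 0.75

Monopoly sets MR = MC: 248 − 2Q = 5 + Q ⇒ Q = 81, P = 248 − 81 = 167.
CS = ½·(248 − 167)·81 = 3280.5.
PS = P·Q − VC(Q) = 167·81 − (5·81 + ½·1·81²) = 9841.5.
Share captured = PS/TS = 9841.5/13122 = 0.75.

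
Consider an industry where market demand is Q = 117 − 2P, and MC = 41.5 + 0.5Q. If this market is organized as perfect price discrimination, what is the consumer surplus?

CS = 0

Inverting demand: P = 58.5 − 0.5Q.
A perfectly discriminating monopolist sells every unit with P(Q) ≥ MC(Q), so output equals the competitive quantity Q = 17. Each buyer pays their reservation price, so CS = 0 and the firm captures all surplus.
CS = 0.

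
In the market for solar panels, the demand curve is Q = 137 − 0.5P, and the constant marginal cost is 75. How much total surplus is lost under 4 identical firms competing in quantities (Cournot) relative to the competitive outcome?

Inverting demand: P = 274 − 2Q.
Competitive firms price at marginal cost: P = 75, giving Q = 99.5.
Cournot with 4 identical firms: the symmetric best-response condition is 274 − 10q = 75. Each firm produces q = 19.9, total output Q = 79.6, price P = 114.8.
DWL is the triangle between Q = 79.6 and Q = 99.5: ½·(99.5 − 79.6)·(114.8 − 75) = 396.01.

DWL = 396.01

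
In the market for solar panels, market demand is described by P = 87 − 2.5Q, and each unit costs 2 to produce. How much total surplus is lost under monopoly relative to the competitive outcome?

Competitive firms price at marginal cost: P = 2, giving Q = 34.
A monopolist chooses Q where MR = MC. MR = 87 − 5Q; setting this equal to 2 gives Q = 17 and P = 44.5.
DWL is the triangle between Q = 17 and Q = 34: ½·(34 − 17)·(44.5 − 2) = 361.25.

DWL = 361.25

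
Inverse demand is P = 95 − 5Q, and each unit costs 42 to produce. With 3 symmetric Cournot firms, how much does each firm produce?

q_i = 2.65

Cournot with 3 identical firms: the symmetric best-response condition is 95 − 20q = 42. Each firm produces q = 2.65, total output Q = 7.95, price P = 55.25.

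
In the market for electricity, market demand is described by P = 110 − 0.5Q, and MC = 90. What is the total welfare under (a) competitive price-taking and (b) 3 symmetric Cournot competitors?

Competition: TS = 400; Cournot: TS = 375

Competitive firms price at marginal cost: P = 90, giving Q = 40.
CS = ½·(110 − 90)·40 = 400; PS = (90 − 90)·40 = 0; TS = 400.
With 3 symmetric Cournot firms, each firm's FOC gives 110 − 2q = 90, so q = 10, Q = 3·10 = 30, and P = 95.
CS = ½·(110 − 95)·30 = 225; PS = (95 − 90)·30 = 150; TS = 375.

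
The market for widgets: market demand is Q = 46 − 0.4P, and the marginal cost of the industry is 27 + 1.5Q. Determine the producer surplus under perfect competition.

PS = 363

Inverting demand: P = 115 − 2.5Q.
Under competition P = MC: 115 − 2.5Q = 27 + 1.5Q ⇒ Q = 22, P = 60.
PS = P·Q − VC(Q) = 60·22 − (27·22 + ½·1.5·22²) = 363.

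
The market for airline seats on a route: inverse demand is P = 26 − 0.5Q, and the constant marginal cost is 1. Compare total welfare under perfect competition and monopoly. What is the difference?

Competitive firms price at marginal cost: P = 1, giving Q = 50.
CS = ½·(26 − 1)·50 = 625; PS = (1 − 1)·50 = 0; TS = 625.
Monopoly sets MR = MC: 26 − Q = 1 ⇒ Q = 25, P = 26 − 0.5·25 = 13.5.
CS = ½·(26 − 13.5)·25 = 156.25; PS = (13.5 − 1)·25 = 312.5; TS = 468.75.
Change in total welfare: 468.75 − 625 = −156.25.

TS falls by 156.25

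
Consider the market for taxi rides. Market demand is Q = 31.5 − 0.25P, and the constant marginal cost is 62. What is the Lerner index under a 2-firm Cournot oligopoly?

Lerner index = 0.256

Inverting demand: P = 126 − 4Q.
Cournot with 2 identical firms: the symmetric best-response condition is 126 − 12q = 62. Each firm produces q = 16/3, total output Q = 32/3, price P = 250/3.
Lerner index = (P − MC)/P = (250/3 − 62)/(250/3) = 0.256.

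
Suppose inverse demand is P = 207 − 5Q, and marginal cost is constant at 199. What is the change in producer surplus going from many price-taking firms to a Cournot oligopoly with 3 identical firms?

Competitive firms price at marginal cost: P = 199, giving Q = 1.6.
PS = (199 − 199)·1.6 = 0.
Cournot with 3 identical firms: the symmetric best-response condition is 207 − 20q = 199. Each firm produces q = 0.4, total output Q = 1.2, price P = 201.
PS = (201 − 199)·1.2 = 2.4.
Change in producer surplus: 2.4 − 0 = 2.4.

PS rises by 2.4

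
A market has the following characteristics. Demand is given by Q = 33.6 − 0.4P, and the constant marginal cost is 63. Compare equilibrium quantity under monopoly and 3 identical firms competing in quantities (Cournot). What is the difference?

Inverting demand: P = 84 − 2.5Q.
The monopolist equates marginal revenue to marginal cost: 84 − 5Q = 63, so Q = 4.2. From demand, P = 73.5.
Cournot with 3 identical firms: the symmetric best-response condition is 84 − 10q = 63. Each firm produces q = 2.1, total output Q = 6.3, price P = 68.25.
Change in equilibrium quantity: 6.3 − 4.2 = 2.1.

Q rises by 2.1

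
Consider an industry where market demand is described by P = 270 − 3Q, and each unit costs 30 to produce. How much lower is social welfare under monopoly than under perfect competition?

Competitive firms price at marginal cost: P = 30, giving Q = 80.
CS = ½·(270 − 30)·80 = 9600; PS = (30 − 30)·80 = 0; TS = 9600.
Monopoly sets MR = MC: 270 − 6Q = 30 ⇒ Q = 40, P = 270 − 3·40 = 150.
CS = ½·(270 − 150)·40 = 2400; PS = (150 − 30)·40 = 4800; TS = 7200.
Change in social welfare: 7200 − 9600 = −2400.

Social welfare falls by 2400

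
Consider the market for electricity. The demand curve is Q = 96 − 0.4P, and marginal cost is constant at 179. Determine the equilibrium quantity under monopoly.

Inverting demand: P = 240 − 2.5Q.
Monopoly sets MR = MC: 240 − 5Q = 179 ⇒ Q = 12.2, P = 240 − 2.5·12.2 = 209.5.

Q = 12.2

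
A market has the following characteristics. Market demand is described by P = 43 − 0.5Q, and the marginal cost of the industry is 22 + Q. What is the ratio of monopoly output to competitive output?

Q_m/Q_c = 0.75

The monopolist equates marginal revenue to marginal cost: 43 − Q = 22 + Q, so Q = 10.5. From demand, P = 37.75.
Under competition P = MC: 43 − 0.5Q = 22 + Q ⇒ Q = 14, P = 36.
Ratio Q_m/Q_c = 10.5/14 = 0.75.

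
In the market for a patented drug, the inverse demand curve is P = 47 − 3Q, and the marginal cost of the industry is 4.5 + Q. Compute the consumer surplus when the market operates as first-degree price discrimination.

CS = 0

Under first-degree price discrimination the firm charges each unit its demand price and produces up to where P = MC, i.e. Q = 10.625. Consumer surplus is zero; producer surplus equals total surplus.
CS = 0.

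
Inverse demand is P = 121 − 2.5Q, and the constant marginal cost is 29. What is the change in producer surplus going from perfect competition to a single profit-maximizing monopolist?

Competitive firms price at marginal cost: P = 29, giving Q = 36.8.
PS = (29 − 29)·36.8 = 0.
Monopoly sets MR = MC: 121 − 5Q = 29 ⇒ Q = 18.4, P = 121 − 2.5·18.4 = 75.
PS = (75 − 29)·18.4 = 846.4.
Change in producer surplus: 846.4 − 0 = 846.4.

Producer surplus rises by 846.4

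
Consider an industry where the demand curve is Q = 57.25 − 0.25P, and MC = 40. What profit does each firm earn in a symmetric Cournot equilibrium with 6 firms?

Inverting demand: P = 229 − 4Q.
Cournot with 6 identical firms: the symmetric best-response condition is 229 − 28q = 40. Each firm produces q = 6.75, total output Q = 40.5, price P = 67.
Each firm's profit = (67 − 40)·6.75 = 182.25.

π_i = 182.25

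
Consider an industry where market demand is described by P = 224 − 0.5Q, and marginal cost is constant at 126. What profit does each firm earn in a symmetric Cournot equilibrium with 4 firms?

With 4 symmetric Cournot firms, each firm's FOC gives 224 − 2.5q = 126, so q = 39.2, Q = 4·39.2 = 156.8, and P = 145.6.
Each firm's profit = (145.6 − 126)·39.2 = 768.32.

π_i = 768.32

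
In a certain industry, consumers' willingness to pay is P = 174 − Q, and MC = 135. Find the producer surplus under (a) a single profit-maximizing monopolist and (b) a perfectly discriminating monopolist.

The monopolist equates marginal revenue to marginal cost: 174 − 2Q = 135, so Q = 19.5. From demand, P = 154.5.
PS = (154.5 − 135)·19.5 = 380.25.
A perfectly discriminating monopolist sells every unit with P(Q) ≥ MC(Q), so output equals the competitive quantity Q = 39. Each buyer pays their reservation price, so CS = 0 and the firm captures all surplus.
PS = ½·(174 − 135)·39 = 760.5.

Monopoly: PS = 380.25; Perfect PD: PS = 760.5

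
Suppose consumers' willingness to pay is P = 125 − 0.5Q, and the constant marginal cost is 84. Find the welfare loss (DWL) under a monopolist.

Under competition P = MC = 84, so Q = (125 − 84)/0.5 = 82.
Monopoly sets MR = MC: 125 − Q = 84 ⇒ Q = 41, P = 125 − 0.5·41 = 104.5.
DWL is the triangle between Q = 41 and Q = 82: ½·(82 − 41)·(104.5 − 84) = 420.25.

DWL = 420.25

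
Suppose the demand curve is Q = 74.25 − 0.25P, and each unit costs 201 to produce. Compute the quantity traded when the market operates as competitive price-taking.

Q = 24

Inverting demand: P = 297 − 4Q.
Perfect competition: P = MC = 201, so 297 − 4Q = 201 and Q = 24.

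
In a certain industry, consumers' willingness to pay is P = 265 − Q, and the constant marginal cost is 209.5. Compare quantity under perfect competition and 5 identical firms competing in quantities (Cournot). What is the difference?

Q falls by 9.25

Competitive firms price at marginal cost: P = 209.5, giving Q = 55.5.
With 5 symmetric Cournot firms, each firm's FOC gives 265 − 6q = 209.5, so q = 9.25, Q = 5·9.25 = 46.25, and P = 218.75.
Change in quantity: 46.25 − 55.5 = −9.25.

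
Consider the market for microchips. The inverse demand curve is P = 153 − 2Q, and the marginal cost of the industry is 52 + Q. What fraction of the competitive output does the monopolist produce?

The monopolist equates marginal revenue to marginal cost: 153 − 4Q = 52 + Q, so Q = 20.2. From demand, P = 112.6.
Under competition P = MC: 153 − 2Q = 52 + Q ⇒ Q = 101/3, P = 257/3.
Ratio Q_m/Q_c = 20.2/(101/3) = 0.6.

Q_m/Q_c = 0.6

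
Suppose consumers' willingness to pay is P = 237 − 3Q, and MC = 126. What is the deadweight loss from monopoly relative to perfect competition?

DWL = 513.375

Perfect competition: P = MC = 126, so 237 − 3Q = 126 and Q = 37.
The monopolist equates marginal revenue to marginal cost: 237 − 6Q = 126, so Q = 18.5. From demand, P = 181.5.
DWL is the triangle between Q = 18.5 and Q = 37: ½·(37 − 18.5)·(181.5 − 126) = 513.375.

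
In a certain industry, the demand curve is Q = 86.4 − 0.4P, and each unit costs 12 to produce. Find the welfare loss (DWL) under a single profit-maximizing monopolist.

Inverting demand: P = 216 − 2.5Q.
Perfect competition: P = MC = 12, so 216 − 2.5Q = 12 and Q = 81.6.
The monopolist equates marginal revenue to marginal cost: 216 − 5Q = 12, so Q = 40.8. From demand, P = 114.
DWL is the triangle between Q = 40.8 and Q = 81.6: ½·(81.6 − 40.8)·(114 − 12) = 2080.8.

DWL = 2080.8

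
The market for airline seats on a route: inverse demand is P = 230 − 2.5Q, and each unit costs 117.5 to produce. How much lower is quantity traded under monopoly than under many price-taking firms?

Perfect competition: P = MC = 117.5, so 230 − 2.5Q = 117.5 and Q = 45.
The monopolist equates marginal revenue to marginal cost: 230 − 5Q = 117.5, so Q = 22.5. From demand, P = 173.75.
Change in quantity traded: 22.5 − 45 = −22.5.

Quantity traded falls by 22.5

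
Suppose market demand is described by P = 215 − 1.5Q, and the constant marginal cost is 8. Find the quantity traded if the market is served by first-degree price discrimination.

Q = 138

With perfect price discrimination, output is the efficient level Q = 138 (where demand meets MC), but every buyer pays their willingness to pay: CS = 0 and PS = total surplus.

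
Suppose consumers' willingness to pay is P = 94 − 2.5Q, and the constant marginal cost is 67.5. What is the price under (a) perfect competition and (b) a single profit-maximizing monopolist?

Perfect competition: P = MC = 67.5, so 94 − 2.5Q = 67.5 and Q = 10.6.
A monopolist chooses Q where MR = MC. MR = 94 − 5Q; setting this equal to 67.5 gives Q = 5.3 and P = 80.75.

Competition: P = 67.5; Monopoly: P = 80.75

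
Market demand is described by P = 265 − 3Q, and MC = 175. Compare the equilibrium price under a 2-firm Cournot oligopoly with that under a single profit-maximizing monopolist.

With 2 symmetric Cournot firms, each firm's FOC gives 265 − 9q = 175, so q = 10, Q = 2·10 = 20, and P = 205.
Monopoly sets MR = MC: 265 − 6Q = 175 ⇒ Q = 15, P = 265 − 3·15 = 220.

Cournot: P = 205; Monopoly: P = 220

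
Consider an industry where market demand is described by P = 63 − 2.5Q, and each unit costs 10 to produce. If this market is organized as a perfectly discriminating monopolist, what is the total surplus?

TS = 561.8

With perfect price discrimination, output is the efficient level Q = 21.2 (where demand meets MC), but every buyer pays their willingness to pay: CS = 0 and PS = total surplus.
TS = 561.8 (equal to competitive TS).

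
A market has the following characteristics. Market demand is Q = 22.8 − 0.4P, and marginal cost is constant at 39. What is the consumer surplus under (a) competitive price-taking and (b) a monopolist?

Inverting demand: P = 57 − 2.5Q.
Perfect competition: P = MC = 39, so 57 − 2.5Q = 39 and Q = 7.2.
CS = ½·(57 − 39)·7.2 = 64.8.
Monopoly sets MR = MC: 57 − 5Q = 39 ⇒ Q = 3.6, P = 57 − 2.5·3.6 = 48.
CS = ½·(57 − 48)·3.6 = 16.2.

Competition: CS = 64.8; Monopoly: CS = 16.2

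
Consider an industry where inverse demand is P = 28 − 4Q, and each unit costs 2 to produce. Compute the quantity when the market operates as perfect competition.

Q = 6.5

Competitive firms price at marginal cost: P = 2, giving Q = 6.5.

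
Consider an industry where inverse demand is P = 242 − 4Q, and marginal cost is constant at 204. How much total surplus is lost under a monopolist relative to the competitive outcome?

Under competition P = MC = 204, so Q = (242 − 204)/4 = 9.5.
The monopolist equates marginal revenue to marginal cost: 242 − 8Q = 204, so Q = 4.75. From demand, P = 223.
DWL is the triangle between Q = 4.75 and Q = 9.5: ½·(9.5 − 4.75)·(223 − 204) = 45.125.

DWL = 45.125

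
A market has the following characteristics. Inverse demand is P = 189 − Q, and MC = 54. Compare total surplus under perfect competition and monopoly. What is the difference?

TS falls by 2278.125

Under competition P = MC = 54, so Q = (189 − 54)/1 = 135.
CS = ½·(189 − 54)·135 = 9112.5; PS = (54 − 54)·135 = 0; TS = 9112.5.
Monopoly sets MR = MC: 189 − 2Q = 54 ⇒ Q = 67.5, P = 189 − 67.5 = 121.5.
CS = ½·(189 − 121.5)·67.5 = 2278.125; PS = (121.5 − 54)·67.5 = 4556.25; TS = 6834.375.
Change in total surplus: 6834.375 − 9112.5 = −2278.125.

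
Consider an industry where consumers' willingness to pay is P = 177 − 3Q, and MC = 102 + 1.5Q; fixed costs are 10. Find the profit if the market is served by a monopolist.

Profit = 365

The monopolist equates marginal revenue to marginal cost: 177 − 6Q = 102 + 1.5Q, so Q = 10. From demand, P = 147.
Profit = 147·10 − (102·10 + ½·1.5·10²) − 10 = 365.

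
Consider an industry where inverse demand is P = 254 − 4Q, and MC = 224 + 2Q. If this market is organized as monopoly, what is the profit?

Profit = 45

A monopolist chooses Q where MR = MC. MR = 254 − 8Q; setting this equal to 224 + 2Q gives Q = 3 and P = 242.
Profit = 242·3 − (224·3 + ½·2·3²) = 45.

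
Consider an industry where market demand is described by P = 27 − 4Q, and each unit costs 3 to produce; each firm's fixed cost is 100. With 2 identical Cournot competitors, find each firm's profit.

π_i = −84

With 2 symmetric Cournot firms, each firm's FOC gives 27 − 12q = 3, so q = 2, Q = 2·2 = 4, and P = 11.
Each firm's profit = (11 − 3)·2 − 100 = −84.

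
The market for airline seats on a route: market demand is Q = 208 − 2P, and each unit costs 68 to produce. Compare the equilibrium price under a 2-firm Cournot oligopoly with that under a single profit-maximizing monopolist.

Inverting demand: P = 104 − 0.5Q.
Cournot with 2 identical firms: the symmetric best-response condition is 104 − 1.5q = 68. Each firm produces q = 24, total output Q = 48, price P = 80.
The monopolist equates marginal revenue to marginal cost: 104 − Q = 68, so Q = 36. From demand, P = 86.

Cournot: P = 80; Monopoly: P = 86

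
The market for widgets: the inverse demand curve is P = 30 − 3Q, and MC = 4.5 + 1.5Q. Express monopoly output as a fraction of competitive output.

Monopoly sets MR = MC: 30 − 6Q = 4.5 + 1.5Q ⇒ Q = 3.4, P = 30 − 3·3.4 = 19.8.
Competitive equilibrium sets price equal to marginal cost: 30 − 3Q = 4.5 + 1.5Q, so Q = 17/3 and P = 13.
Ratio Q_m/Q_c = 3.4/(17/3) = 0.6.

Q_m/Q_c = 0.6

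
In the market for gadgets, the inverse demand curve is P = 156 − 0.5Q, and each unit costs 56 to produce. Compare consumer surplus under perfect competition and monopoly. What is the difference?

Consumer surplus falls by 7500

Competitive firms price at marginal cost: P = 56, giving Q = 200.
CS = ½·(156 − 56)·200 = 10000.
The monopolist equates marginal revenue to marginal cost: 156 − Q = 56, so Q = 100. From demand, P = 106.
CS = ½·(156 − 106)·100 = 2500.
Change in consumer surplus: 2500 − 10000 = −7500.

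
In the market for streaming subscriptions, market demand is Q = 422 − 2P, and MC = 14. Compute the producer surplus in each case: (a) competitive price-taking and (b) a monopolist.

Competition: PS = 0; Monopoly: PS = 19404.5

Inverting demand: P = 211 − 0.5Q.
Perfect competition: P = MC = 14, so 211 − 0.5Q = 14 and Q = 394.
PS = (14 − 14)·394 = 0.
Monopoly sets MR = MC: 211 − Q = 14 ⇒ Q = 197, P = 211 − 0.5·197 = 112.5.
PS = (112.5 − 14)·197 = 19404.5.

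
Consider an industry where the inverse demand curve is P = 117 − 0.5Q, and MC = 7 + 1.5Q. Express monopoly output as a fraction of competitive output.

Monopoly sets MR = MC: 117 − Q = 7 + 1.5Q ⇒ Q = 44, P = 117 − 0.5·44 = 95.
Under competition P = MC: 117 − 0.5Q = 7 + 1.5Q ⇒ Q = 55, P = 89.5.
Ratio Q_m/Q_c = 44/55 = 0.8.

Q_m/Q_c = 0.8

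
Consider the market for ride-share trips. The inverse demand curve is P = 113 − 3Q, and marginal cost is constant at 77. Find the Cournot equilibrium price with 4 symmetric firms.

Cournot with 4 identical firms: the symmetric best-response condition is 113 − 15q = 77. Each firm produces q = 2.4, total output Q = 9.6, price P = 84.2.

P = 84.2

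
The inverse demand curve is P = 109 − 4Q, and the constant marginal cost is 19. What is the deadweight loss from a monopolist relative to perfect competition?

DWL = 253.125

Competitive firms price at marginal cost: P = 19, giving Q = 22.5.
Monopoly sets MR = MC: 109 − 8Q = 19 ⇒ Q = 11.25, P = 109 − 4·11.25 = 64.
DWL is the triangle between Q = 11.25 and Q = 22.5: ½·(22.5 − 11.25)·(64 − 19) = 253.125.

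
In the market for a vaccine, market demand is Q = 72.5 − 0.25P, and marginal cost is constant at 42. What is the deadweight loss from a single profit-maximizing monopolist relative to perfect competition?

Inverting demand: P = 290 − 4Q.
Under competition P = MC = 42, so Q = (290 − 42)/4 = 62.
A monopolist chooses Q where MR = MC. MR = 290 − 8Q; setting this equal to 42 gives Q = 31 and P = 166.
DWL is the triangle between Q = 31 and Q = 62: ½·(62 − 31)·(166 − 42) = 1922.

DWL = 1922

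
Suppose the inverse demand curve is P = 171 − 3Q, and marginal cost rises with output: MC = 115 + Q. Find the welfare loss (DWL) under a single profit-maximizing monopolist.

Competitive equilibrium sets price equal to marginal cost: 171 − 3Q = 115 + Q, so Q = 14 and P = 129.
Monopoly sets MR = MC: 171 − 6Q = 115 + Q ⇒ Q = 8, P = 171 − 3·8 = 147.
CS = ½·(171 − 129)·14 = 294; PS = (129·14 − 115·14 − ½·1·14²) = 98; TS = 392.
CS = ½·(171 − 147)·8 = 96; PS = (147·8 − 115·8 − ½·1·8²) = 224; TS = 320.
DWL = 392 − 320 = 72.

DWL = 72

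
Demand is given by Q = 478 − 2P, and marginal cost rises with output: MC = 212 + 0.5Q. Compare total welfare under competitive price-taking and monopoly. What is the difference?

Total welfare falls by 40.5

Inverting demand: P = 239 − 0.5Q.
Competitive equilibrium sets price equal to marginal cost: 239 − 0.5Q = 212 + 0.5Q, so Q = 27 and P = 225.5.
CS = ½·(239 − 225.5)·27 = 182.25; PS = (225.5·27 − 212·27 − ½·0.5·27²) = 182.25; TS = 364.5.
Monopoly sets MR = MC: 239 − Q = 212 + 0.5Q ⇒ Q = 18, P = 239 − 0.5·18 = 230.
CS = ½·(239 − 230)·18 = 81; PS = (230·18 − 212·18 − ½·0.5·18²) = 243; TS = 324.
Change in total welfare: 324 − 364.5 = −40.5.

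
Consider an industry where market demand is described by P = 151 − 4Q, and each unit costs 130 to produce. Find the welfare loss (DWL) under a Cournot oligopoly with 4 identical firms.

Competitive firms price at marginal cost: P = 130, giving Q = 5.25.
With 4 symmetric Cournot firms, each firm's FOC gives 151 − 20q = 130, so q = 1.05, Q = 4·1.05 = 4.2, and P = 134.2.
DWL is the triangle between Q = 4.2 and Q = 5.25: ½·(5.25 − 4.2)·(134.2 − 130) = 2.205.

DWL = 2.205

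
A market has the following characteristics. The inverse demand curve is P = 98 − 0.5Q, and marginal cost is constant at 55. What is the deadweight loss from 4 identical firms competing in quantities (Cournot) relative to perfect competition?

Competitive firms price at marginal cost: P = 55, giving Q = 86.
Cournot with 4 identical firms: the symmetric best-response condition is 98 − 2.5q = 55. Each firm produces q = 17.2, total output Q = 68.8, price P = 63.6.
DWL is the triangle between Q = 68.8 and Q = 86: ½·(86 − 68.8)·(63.6 − 55) = 73.96.

DWL = 73.96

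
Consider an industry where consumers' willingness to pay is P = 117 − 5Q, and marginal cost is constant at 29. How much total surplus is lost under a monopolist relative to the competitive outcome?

DWL = 193.6

Competitive firms price at marginal cost: P = 29, giving Q = 17.6.
A monopolist chooses Q where MR = MC. MR = 117 − 10Q; setting this equal to 29 gives Q = 8.8 and P = 73.
DWL is the triangle between Q = 8.8 and Q = 17.6: ½·(17.6 − 8.8)·(73 − 29) = 193.6.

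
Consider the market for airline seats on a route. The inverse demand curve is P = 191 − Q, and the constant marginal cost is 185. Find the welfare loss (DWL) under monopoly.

DWL = 4.5

Competitive firms price at marginal cost: P = 185, giving Q = 6.
A monopolist chooses Q where MR = MC. MR = 191 − 2Q; setting this equal to 185 gives Q = 3 and P = 188.
DWL is the triangle between Q = 3 and Q = 6: ½·(6 − 3)·(188 − 185) = 4.5.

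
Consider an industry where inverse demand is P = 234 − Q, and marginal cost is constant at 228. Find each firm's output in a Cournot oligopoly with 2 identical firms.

q_i = 2

In a 2-firm Cournot equilibrium, symmetry and the first-order condition give q = (234 − 228)/(3) = 2. So Q = 4 and P = 230.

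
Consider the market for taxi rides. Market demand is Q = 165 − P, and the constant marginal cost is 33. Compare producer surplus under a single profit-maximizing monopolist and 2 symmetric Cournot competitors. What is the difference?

PS falls by 484

Inverting demand: P = 165 − Q.
A monopolist chooses Q where MR = MC. MR = 165 − 2Q; setting this equal to 33 gives Q = 66 and P = 99.
PS = (99 − 33)·66 = 4356.
Cournot with 2 identical firms: the symmetric best-response condition is 165 − 3q = 33. Each firm produces q = 44, total output Q = 88, price P = 77.
PS = (77 − 33)·88 = 3872.
Change in producer surplus: 3872 − 4356 = −484.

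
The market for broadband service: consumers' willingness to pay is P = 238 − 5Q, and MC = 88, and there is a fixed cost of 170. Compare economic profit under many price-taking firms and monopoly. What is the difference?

Perfect competition: P = MC = 88, so 238 − 5Q = 88 and Q = 30.
Profit = (88 − 88)·30 − 170 = −170.
Monopoly sets MR = MC: 238 − 10Q = 88 ⇒ Q = 15, P = 238 − 5·15 = 163.
Profit = (163 − 88)·15 − 170 = 955.
Change in economic profit: 955 − −170 = 1125.

Economic profit rises by 1125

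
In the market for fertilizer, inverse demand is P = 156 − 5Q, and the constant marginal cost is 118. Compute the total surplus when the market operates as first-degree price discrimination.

Under first-degree price discrimination the firm charges each unit its demand price and produces up to where P = MC, i.e. Q = 7.6. Consumer surplus is zero; producer surplus equals total surplus.
TS = 144.4 (equal to competitive TS).

TS = 144.4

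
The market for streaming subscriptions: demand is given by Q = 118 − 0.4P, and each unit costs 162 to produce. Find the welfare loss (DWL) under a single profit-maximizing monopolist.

DWL = 884.45

Inverting demand: P = 295 − 2.5Q.
Perfect competition: P = MC = 162, so 295 − 2.5Q = 162 and Q = 53.2.
A monopolist chooses Q where MR = MC. MR = 295 − 5Q; setting this equal to 162 gives Q = 26.6 and P = 228.5.
DWL is the triangle between Q = 26.6 and Q = 53.2: ½·(53.2 − 26.6)·(228.5 − 162) = 884.45.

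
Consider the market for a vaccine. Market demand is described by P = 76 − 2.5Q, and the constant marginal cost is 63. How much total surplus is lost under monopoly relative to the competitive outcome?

Perfect competition: P = MC = 63, so 76 − 2.5Q = 63 and Q = 5.2.
Monopoly sets MR = MC: 76 − 5Q = 63 ⇒ Q = 2.6, P = 76 − 2.5·2.6 = 69.5.
DWL is the triangle between Q = 2.6 and Q = 5.2: ½·(5.2 − 2.6)·(69.5 − 63) = 8.45.

DWL = 8.45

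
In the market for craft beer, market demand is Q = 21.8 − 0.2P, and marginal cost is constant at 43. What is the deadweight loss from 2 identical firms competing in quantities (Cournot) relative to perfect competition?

DWL = 48.4

Inverting demand: P = 109 − 5Q.
Perfect competition: P = MC = 43, so 109 − 5Q = 43 and Q = 13.2.
In a 2-firm Cournot equilibrium, symmetry and the first-order condition give q = (109 − 43)/(15) = 4.4. So Q = 8.8 and P = 65.
DWL is the triangle between Q = 8.8 and Q = 13.2: ½·(13.2 − 8.8)·(65 − 43) = 48.4.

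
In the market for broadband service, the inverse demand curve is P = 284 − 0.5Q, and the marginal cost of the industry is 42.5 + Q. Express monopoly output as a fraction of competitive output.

Q_m/Q_c = 0.75

Monopoly sets MR = MC: 284 − Q = 42.5 + Q ⇒ Q = 120.75, P = 284 − 0.5·120.75 = 223.625.
Competitive equilibrium sets price equal to marginal cost: 284 − 0.5Q = 42.5 + Q, so Q = 161 and P = 203.5.
Ratio Q_m/Q_c = 120.75/161 = 0.75.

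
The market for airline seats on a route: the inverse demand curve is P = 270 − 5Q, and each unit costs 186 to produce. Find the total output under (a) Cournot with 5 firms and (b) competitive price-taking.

Cournot: Q = 14; Competition: Q = 16.8

With 5 symmetric Cournot firms, each firm's FOC gives 270 − 30q = 186, so q = 2.8, Q = 5·2.8 = 14, and P = 200.
Under competition P = MC = 186, so Q = (270 − 186)/5 = 16.8.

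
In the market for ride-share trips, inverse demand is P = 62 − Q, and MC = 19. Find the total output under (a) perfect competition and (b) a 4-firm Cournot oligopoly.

Competition: Q = 43; Cournot: Q = 34.4

Under competition P = MC = 19, so Q = (62 − 19)/1 = 43.
In a 4-firm Cournot equilibrium, symmetry and the first-order condition give q = (62 − 19)/(5) = 8.6. So Q = 34.4 and P = 27.6.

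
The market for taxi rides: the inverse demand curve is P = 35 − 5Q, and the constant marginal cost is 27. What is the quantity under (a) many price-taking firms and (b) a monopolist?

Competition: Q = 1.6; Monopoly: Q = 0.8

Perfect competition: P = MC = 27, so 35 − 5Q = 27 and Q = 1.6.
The monopolist equates marginal revenue to marginal cost: 35 − 10Q = 27, so Q = 0.8. From demand, P = 31.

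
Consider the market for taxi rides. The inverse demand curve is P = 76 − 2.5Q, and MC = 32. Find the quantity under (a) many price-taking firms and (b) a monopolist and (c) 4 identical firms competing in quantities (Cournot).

Competition: Q = 17.6; Monopoly: Q = 8.8; Cournot: Q = 14.08

Perfect competition: P = MC = 32, so 76 − 2.5Q = 32 and Q = 17.6.
The monopolist equates marginal revenue to marginal cost: 76 − 5Q = 32, so Q = 8.8. From demand, P = 54.
Cournot with 4 identical firms: the symmetric best-response condition is 76 − 12.5q = 32. Each firm produces q = 3.52, total output Q = 14.08, price P = 40.8.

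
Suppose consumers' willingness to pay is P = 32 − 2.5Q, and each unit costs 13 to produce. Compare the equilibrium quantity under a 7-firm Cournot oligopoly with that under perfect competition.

Cournot: Q = 6.65; Competition: Q = 7.6

In a 7-firm Cournot equilibrium, symmetry and the first-order condition give q = (32 − 13)/(20) = 0.95. So Q = 6.65 and P = 15.375.
Under competition P = MC = 13, so Q = (32 − 13)/2.5 = 7.6.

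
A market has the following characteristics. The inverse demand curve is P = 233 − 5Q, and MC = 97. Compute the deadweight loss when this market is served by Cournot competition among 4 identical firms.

DWL = 73.984

Perfect competition: P = MC = 97, so 233 − 5Q = 97 and Q = 27.2.
In a 4-firm Cournot equilibrium, symmetry and the first-order condition give q = (233 − 97)/(25) = 5.44. So Q = 21.76 and P = 124.2.
DWL is the triangle between Q = 21.76 and Q = 27.2: ½·(27.2 − 21.76)·(124.2 − 97) = 73.984.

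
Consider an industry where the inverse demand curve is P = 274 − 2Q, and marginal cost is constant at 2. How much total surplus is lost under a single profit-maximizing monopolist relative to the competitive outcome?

Under competition P = MC = 2, so Q = (274 − 2)/2 = 136.
The monopolist equates marginal revenue to marginal cost: 274 − 4Q = 2, so Q = 68. From demand, P = 138.
DWL is the triangle between Q = 68 and Q = 136: ½·(136 − 68)·(138 − 2) = 4624.

DWL = 4624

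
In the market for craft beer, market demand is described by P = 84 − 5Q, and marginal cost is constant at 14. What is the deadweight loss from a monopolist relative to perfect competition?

DWL = 122.5

Competitive firms price at marginal cost: P = 14, giving Q = 14.
Monopoly sets MR = MC: 84 − 10Q = 14 ⇒ Q = 7, P = 84 − 5·7 = 49.
DWL is the triangle between Q = 7 and Q = 14: ½·(14 − 7)·(49 − 14) = 122.5.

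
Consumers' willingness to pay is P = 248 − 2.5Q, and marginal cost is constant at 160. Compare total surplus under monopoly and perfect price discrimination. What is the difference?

The monopolist equates marginal revenue to marginal cost: 248 − 5Q = 160, so Q = 17.6. From demand, P = 204.
CS = ½·(248 − 204)·17.6 = 387.2; PS = (204 − 160)·17.6 = 774.4; TS = 1161.6.
With perfect price discrimination, output is the efficient level Q = 35.2 (where demand meets MC), but every buyer pays their willingness to pay: CS = 0 and PS = total surplus.
TS = 1548.8 (equal to competitive TS).
Change in total surplus: 1548.8 − 1161.6 = 387.2.

Total surplus rises by 387.2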